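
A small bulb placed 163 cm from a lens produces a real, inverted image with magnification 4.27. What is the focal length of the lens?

f = 132 cm (converging)

m = −d_i/d_o ⇒ d_i = −m·d_o = −(-4.27)·(163) = 696.0 cm.
1/f = 1/d_o + 1/d_i = 1/(163) + 1/(696.0) = 0.007572, so f = 132 cm.
Since f is positive, the lens is converging.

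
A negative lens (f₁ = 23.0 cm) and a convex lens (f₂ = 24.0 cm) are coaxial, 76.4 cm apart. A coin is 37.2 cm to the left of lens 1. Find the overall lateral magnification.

m = -0.138

f₁ = −23.0 cm (diverging).
Lens 1: 1/d_i1 = 1/(-23.0) − 1/(37.2) = -0.07036, so d_i1 = -14.21 cm; m₁ = −d_i1/d_o1 = +0.3820.
d_o2 = 76.4 − (-14.21) = 90.61 cm.
Lens 2: 1/d_i2 = 1/(24.0) − 1/(90.61) = 0.03063, so d_i2 = 32.65 cm; m₂ = −d_i2/d_o2 = -0.3603.
m = m₁·m₂ = (+0.3820)(-0.3603) = -0.138.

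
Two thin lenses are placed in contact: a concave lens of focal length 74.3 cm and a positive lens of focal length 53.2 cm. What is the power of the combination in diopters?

P₁ = 1/f₁ = 1/(-0.743 m) = -1.346 D; P₂ = 1/f₂ = 1/(0.532 m) = +1.880 D.
For thin lenses in contact, P = P₁ + P₂ = (-1.346) + (+1.880) = +0.534 D.

P = +0.534 D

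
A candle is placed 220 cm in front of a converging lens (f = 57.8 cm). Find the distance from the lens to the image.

78.4 cm

Lens equation: 1/v = 1/f − 1/u = 1/(57.80) − 1/(220) = 0.01730 − 0.004545 = 0.01276, so v = 78.4 cm.
The image is real, inverted and reduced, on the far side of the lens.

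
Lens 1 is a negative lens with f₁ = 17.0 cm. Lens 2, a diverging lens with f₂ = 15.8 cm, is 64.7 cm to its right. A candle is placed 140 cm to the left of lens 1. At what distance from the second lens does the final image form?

13.2 cm

Lens 1 is diverging, so f₁ = −17.0 cm.
Lens 1: 1/d_i1 = 1/f₁ − 1/d_o1 = 1/(-17.0) − 1/(140) = -0.06597, so d_i1 = -15.16 cm.
The intermediate image is 15.16 cm to the left of lens 1 (virtual), which is 64.7 − (-15.16) = 79.86 cm to the left of lens 2, so d_o2 = +79.86 cm.
Lens 2 is diverging, so f₂ = −15.8 cm.
Lens 2: 1/d_i2 = 1/f₂ − 1/d_o2 = 1/(-15.8) − 1/(79.86) = -0.07581, so d_i2 = -13.2 cm.
The final image is virtual, 13.2 cm to the left of lens 2 (overall magnification ≈ 0.018).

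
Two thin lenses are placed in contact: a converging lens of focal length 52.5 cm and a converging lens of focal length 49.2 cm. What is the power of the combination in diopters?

P = +3.94 D

P₁ = 1/f₁ = 1/(0.525 m) = +1.905 D; P₂ = 1/f₂ = 1/(0.492 m) = +2.033 D.
For thin lenses in contact, P = P₁ + P₂ = (+1.905) + (+2.033) = +3.94 D.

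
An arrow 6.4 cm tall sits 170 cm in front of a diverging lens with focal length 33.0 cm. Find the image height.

For a diverging lens, f = -33.0 cm.
1/d_i = 1/f − 1/d_o = 1/(-33.00) − 1/(170) = -0.03619, so d_i = -27.64 cm.
m = −d_i/d_o = +0.1626.
|h_i| = |m|·h_o = 0.1626 × 6.4 = 1.04 cm. The image is virtual, upright and reduced, on the same side as the object.

1.04 cm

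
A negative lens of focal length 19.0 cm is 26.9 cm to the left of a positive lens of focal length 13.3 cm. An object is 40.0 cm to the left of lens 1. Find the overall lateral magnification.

f₁ = −19.0 cm (diverging).
Lens 1: 1/d_i1 = 1/(-19.0) − 1/(40.0) = -0.07763, so d_i1 = -12.88 cm; m₁ = −d_i1/d_o1 = +0.3220.
d_o2 = 26.9 − (-12.88) = 39.78 cm.
Lens 2: 1/d_i2 = 1/(13.3) − 1/(39.78) = 0.05005, so d_i2 = 19.98 cm; m₂ = −d_i2/d_o2 = -0.5023.
m = m₁·m₂ = (+0.3220)(-0.5023) = -0.162.

m = -0.162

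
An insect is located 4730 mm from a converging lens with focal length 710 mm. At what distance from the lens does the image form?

Thin-lens equation: 1/d_i = 1/f − 1/d_o = 1/(710.0) − 1/(4730) = 0.001408 − 0.0002114 = 0.001197, so d_i = 835 mm.
The image is real, inverted and reduced, on the far side of the lens.

835 mm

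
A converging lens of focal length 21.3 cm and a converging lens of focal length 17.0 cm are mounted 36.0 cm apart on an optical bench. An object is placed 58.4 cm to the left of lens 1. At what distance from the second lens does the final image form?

Lens 1: 1/d_i1 = 1/f₁ − 1/d_o1 = 1/(21.3) − 1/(58.4) = 0.02983, so d_i1 = 33.53 cm.
The intermediate image is 33.53 cm to the right of lens 1, which is 36.0 − (33.53) = 2.470 cm to the left of lens 2, so d_o2 = +2.470 cm.
Lens 2: 1/d_i2 = 1/f₂ − 1/d_o2 = 1/(17.0) − 1/(2.470) = -0.3460, so d_i2 = -2.89 cm.
The final image is virtual, 2.89 cm to the left of lens 2 (overall magnification ≈ -0.67).

2.89 cm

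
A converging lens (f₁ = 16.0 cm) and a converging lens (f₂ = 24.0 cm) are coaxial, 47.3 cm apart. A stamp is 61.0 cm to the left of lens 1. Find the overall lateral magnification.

m = +5.30

Lens 1: 1/d_i1 = 1/(16.0) − 1/(61.0) = 0.04611, so d_i1 = 21.69 cm; m₁ = −d_i1/d_o1 = -0.3556.
d_o2 = 47.3 − (21.69) = 25.61 cm.
Lens 2: 1/d_i2 = 1/(24.0) − 1/(25.61) = 0.002619, so d_i2 = 381.8 cm; m₂ = −d_i2/d_o2 = -14.91.
m = m₁·m₂ = (-0.3556)(-14.91) = +5.30.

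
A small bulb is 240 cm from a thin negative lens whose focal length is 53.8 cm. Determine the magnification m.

For a negative lens, f = -53.8 cm.
1/d_i = 1/f − 1/d_o = 1/(-53.80) − 1/(240) = -0.02275, so d_i = -43.95 cm.
m = −d_i/d_o = −(-43.95)/(240) = +0.183.
The image is virtual, upright and reduced, on the same side as the object.

m = +0.183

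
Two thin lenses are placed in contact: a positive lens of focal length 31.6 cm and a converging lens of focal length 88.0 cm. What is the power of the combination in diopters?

P₁ = 1/f₁ = 1/(0.316 m) = +3.165 D; P₂ = 1/f₂ = 1/(0.880 m) = +1.136 D.
For thin lenses in contact, P = P₁ + P₂ = (+3.165) + (+1.136) = +4.30 D.

P = +4.30 D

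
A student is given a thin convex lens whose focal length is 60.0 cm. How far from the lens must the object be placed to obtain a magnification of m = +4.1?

45.4 cm

m = −d_i/d_o ⇒ d_i = −m·d_o.
1/f = 1/d_o + 1/d_i = 1/d_o − 1/(m·d_o) = (1 − 1/m)/d_o, so d_o = f(1 − 1/m) = (60.00)(1 − 1/(+4.1)) = 45.4 cm.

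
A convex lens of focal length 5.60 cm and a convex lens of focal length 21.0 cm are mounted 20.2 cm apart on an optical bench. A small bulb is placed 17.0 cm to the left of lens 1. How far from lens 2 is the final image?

Lens 1: 1/d_i1 = 1/f₁ − 1/d_o1 = 1/(5.60) − 1/(17.0) = 0.1197, so d_i1 = 8.351 cm.
The intermediate image is 8.351 cm to the right of lens 1, which is 20.2 − (8.351) = 11.85 cm to the left of lens 2, so d_o2 = +11.85 cm.
Lens 2: 1/d_i2 = 1/f₂ − 1/d_o2 = 1/(21.0) − 1/(11.85) = -0.03677, so d_i2 = -27.2 cm.
The final image is virtual, 27.2 cm to the left of lens 2 (overall magnification ≈ -1.1).

27.2 cm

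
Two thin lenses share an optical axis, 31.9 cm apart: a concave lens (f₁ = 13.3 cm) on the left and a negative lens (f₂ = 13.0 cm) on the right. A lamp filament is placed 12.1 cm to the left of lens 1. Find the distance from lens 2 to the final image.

9.70 cm

Lens 1 is diverging, so f₁ = −13.3 cm.
Lens 1: 1/d_i1 = 1/f₁ − 1/d_o1 = 1/(-13.3) − 1/(12.1) = -0.1578, so d_i1 = -6.336 cm.
The intermediate image is 6.336 cm to the left of lens 1 (virtual), which is 31.9 − (-6.336) = 38.24 cm to the left of lens 2, so d_o2 = +38.24 cm.
Lens 2 is diverging, so f₂ = −13.0 cm.
Lens 2: 1/d_i2 = 1/f₂ − 1/d_o2 = 1/(-13.0) − 1/(38.24) = -0.1031, so d_i2 = -9.70 cm.
The final image is virtual, 9.70 cm to the left of lens 2 (overall magnification ≈ 0.13).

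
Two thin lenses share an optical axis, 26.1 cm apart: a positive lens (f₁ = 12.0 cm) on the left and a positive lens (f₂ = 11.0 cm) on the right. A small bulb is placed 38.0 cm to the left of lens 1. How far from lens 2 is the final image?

38.6 cm

Lens 1: 1/d_i1 = 1/f₁ − 1/d_o1 = 1/(12.0) − 1/(38.0) = 0.05702, so d_i1 = 17.54 cm.
The intermediate image is 17.54 cm to the right of lens 1, which is 26.1 − (17.54) = 8.560 cm to the left of lens 2, so d_o2 = +8.560 cm.
Lens 2: 1/d_i2 = 1/f₂ − 1/d_o2 = 1/(11.0) − 1/(8.560) = -0.02591, so d_i2 = -38.6 cm.
The final image is virtual, 38.6 cm to the left of lens 2 (overall magnification ≈ -2.1).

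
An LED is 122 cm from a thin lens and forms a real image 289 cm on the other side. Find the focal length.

Real image ⇒ d_i = +289 cm.
1/f = 1/d_o + 1/d_i = 1/(122) + 1/(289) = 0.01166, so f = 85.8 cm.
Since f is positive, the thin lens is converging.

f = 85.8 cm (converging)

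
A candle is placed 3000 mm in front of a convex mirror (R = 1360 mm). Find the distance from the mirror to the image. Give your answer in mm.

554 mm

f = R/2 = 1360/2 = 680.0 mm; for a convex mirror, f = -680.0 mm.
Mirror equation: 1/d_i = 1/f − 1/d_o = 1/(-680.0) − 1/(3000) = -0.001471 − 0.0003333 = -0.001804, so d_i = -554 mm.
The image is virtual, upright and reduced, behind the mirror.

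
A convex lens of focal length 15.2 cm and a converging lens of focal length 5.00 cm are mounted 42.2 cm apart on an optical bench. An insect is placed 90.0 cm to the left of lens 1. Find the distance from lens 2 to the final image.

6.32 cm

Lens 1: 1/d_i1 = 1/f₁ − 1/d_o1 = 1/(15.2) − 1/(90.0) = 0.05468, so d_i1 = 18.29 cm.
The intermediate image is 18.29 cm to the right of lens 1, which is 42.2 − (18.29) = 23.91 cm to the left of lens 2, so d_o2 = +23.91 cm.
Lens 2: 1/d_i2 = 1/f₂ − 1/d_o2 = 1/(5.00) − 1/(23.91) = 0.1582, so d_i2 = 6.32 cm.
The final image is real, 6.32 cm to the right of lens 2 (overall magnification ≈ 0.054).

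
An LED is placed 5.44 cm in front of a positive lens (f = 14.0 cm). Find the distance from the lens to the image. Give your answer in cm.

Lens equation: 1/q = 1/f − 1/p = 1/(14.00) − 1/(5.44) = 0.07143 − 0.1838 = -0.1124, so q = -8.90 cm.
The image is virtual, upright and enlarged, on the same side as the object.

8.90 cm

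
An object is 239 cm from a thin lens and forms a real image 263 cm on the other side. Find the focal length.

Real image ⇒ d_i = +263 cm.
1/f = 1/d_o + 1/d_i = 1/(239) + 1/(263) = 0.007986, so f = 125 cm.
Since f is positive, the thin lens is converging.

f = 125 cm (converging)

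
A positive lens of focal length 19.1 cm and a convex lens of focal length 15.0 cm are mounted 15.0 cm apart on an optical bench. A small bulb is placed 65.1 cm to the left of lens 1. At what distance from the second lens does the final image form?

Lens 1: 1/d_i1 = 1/f₁ − 1/d_o1 = 1/(19.1) − 1/(65.1) = 0.03700, so d_i1 = 27.03 cm.
The intermediate image is 27.03 cm to the right of lens 1, which lies 12.03 cm to the right of lens 2 — a virtual object — so d_o2 = −12.03 cm.
Lens 2: 1/d_i2 = 1/f₂ − 1/d_o2 = 1/(15.0) − 1/(-12.03) = 0.1498, so d_i2 = 6.68 cm.
The final image is real, 6.68 cm to the right of lens 2 (overall magnification ≈ -0.23).

6.68 cm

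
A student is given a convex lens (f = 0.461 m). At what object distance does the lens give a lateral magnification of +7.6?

0.400 m

m = −d_i/d_o ⇒ d_i = −m·d_o.
1/f = 1/d_o + 1/d_i = 1/d_o − 1/(m·d_o) = (1 − 1/m)/d_o, so d_o = f(1 − 1/m) = (0.4610)(1 − 1/(+7.6)) = 0.400 m.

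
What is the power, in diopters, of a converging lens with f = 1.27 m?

P = +0.787 D

P = 1/f = 1/(1.27 m) = +0.787 D.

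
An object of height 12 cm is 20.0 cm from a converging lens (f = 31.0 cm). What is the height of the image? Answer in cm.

33.8 cm

1/d_i = 1/f − 1/d_o = 1/(31.00) − 1/(20.0) = -0.01774, so d_i = -56.36 cm.
m = −d_i/d_o = +2.818.
|h_i| = |m|·h_o = 2.818 × 12 = 33.8 cm. The image is virtual, upright and enlarged, on the same side as the object.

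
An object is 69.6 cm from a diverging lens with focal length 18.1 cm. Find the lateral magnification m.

For a diverging lens, f = -18.1 cm.
1/d_i = 1/f − 1/d_o = 1/(-18.10) − 1/(69.6) = -0.06962, so d_i = -14.36 cm.
m = −d_i/d_o = −(-14.36)/(69.6) = +0.206.
The image is virtual, upright and reduced, on the same side as the object.

m = +0.206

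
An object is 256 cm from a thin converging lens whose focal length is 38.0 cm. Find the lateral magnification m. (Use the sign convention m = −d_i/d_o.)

1/d_i = 1/f − 1/d_o = 1/(38.00) − 1/(256) = 0.02241, so d_i = 44.62 cm.
m = −d_i/d_o = −(44.62)/(256) = -0.174.
The image is real, inverted and reduced, on the far side of the lens.

m = -0.174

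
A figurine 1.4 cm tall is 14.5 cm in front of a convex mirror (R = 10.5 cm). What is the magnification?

f = R/2 = 10.5/2 = 5.250 cm; for a convex mirror, f = -5.250 cm.
1/d_i = 1/f − 1/d_o = 1/(-5.250) − 1/(14.5) = -0.2594, so d_i = -3.854 cm.
m = −d_i/d_o = −(-3.854)/(14.5) = +0.266.
The image is virtual, upright and reduced, behind the mirror.

m = +0.266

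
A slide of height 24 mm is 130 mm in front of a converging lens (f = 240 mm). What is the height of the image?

1/d_i = 1/f − 1/d_o = 1/(240.0) − 1/(130) = -0.003526, so d_i = -283.6 mm.
m = −d_i/d_o = +2.182.
|h_i| = |m|·h_o = 2.182 × 24 = 52.4 mm. The image is virtual, upright and enlarged, on the same side as the object.

52.4 mm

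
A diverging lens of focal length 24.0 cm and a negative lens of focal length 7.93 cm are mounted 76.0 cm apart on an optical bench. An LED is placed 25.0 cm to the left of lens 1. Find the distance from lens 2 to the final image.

Lens 1 is diverging, so f₁ = −24.0 cm.
Lens 1: 1/d_i1 = 1/f₁ − 1/d_o1 = 1/(-24.0) − 1/(25.0) = -0.08167, so d_i1 = -12.24 cm.
The intermediate image is 12.24 cm to the left of lens 1 (virtual), which is 76.0 − (-12.24) = 88.24 cm to the left of lens 2, so d_o2 = +88.24 cm.
Lens 2 is diverging, so f₂ = −7.93 cm.
Lens 2: 1/d_i2 = 1/f₂ − 1/d_o2 = 1/(-7.93) − 1/(88.24) = -0.1374, so d_i2 = -7.28 cm.
The final image is virtual, 7.28 cm to the left of lens 2 (overall magnification ≈ 0.040).

7.28 cm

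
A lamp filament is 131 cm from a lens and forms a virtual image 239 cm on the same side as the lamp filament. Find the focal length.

Virtual image ⇒ d_i = −239 cm.
1/f = 1/d_o + 1/d_i = 1/(131) + 1/(-239) = 0.003449, so f = 290 cm.
Since f is positive, the lens is converging.

f = 290 cm (converging)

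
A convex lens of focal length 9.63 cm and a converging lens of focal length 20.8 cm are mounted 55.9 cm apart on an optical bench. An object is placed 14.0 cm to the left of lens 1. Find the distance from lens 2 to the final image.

Lens 1: 1/d_i1 = 1/f₁ − 1/d_o1 = 1/(9.63) − 1/(14.0) = 0.03241, so d_i1 = 30.85 cm.
The intermediate image is 30.85 cm to the right of lens 1, which is 55.9 − (30.85) = 25.05 cm to the left of lens 2, so d_o2 = +25.05 cm.
Lens 2: 1/d_i2 = 1/f₂ − 1/d_o2 = 1/(20.8) − 1/(25.05) = 0.008157, so d_i2 = 123 cm.
The final image is real, 123 cm to the right of lens 2 (overall magnification ≈ 11).

123 cm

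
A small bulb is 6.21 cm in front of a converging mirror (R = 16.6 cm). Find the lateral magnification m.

m = +3.97

f = R/2 = 16.6/2 = 8.300 cm.
1/d_i = 1/f − 1/d_o = 1/(8.300) − 1/(6.21) = -0.04055, so d_i = -24.66 cm.
m = −d_i/d_o = −(-24.66)/(6.21) = +3.97.
The image is virtual, upright and enlarged, behind the mirror.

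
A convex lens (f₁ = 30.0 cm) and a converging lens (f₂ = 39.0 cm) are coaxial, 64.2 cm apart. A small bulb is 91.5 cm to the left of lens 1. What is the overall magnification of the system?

m = -0.979

Lens 1: 1/d_i1 = 1/(30.0) − 1/(91.5) = 0.02240, so d_i1 = 44.63 cm; m₁ = −d_i1/d_o1 = -0.4878.
d_o2 = 64.2 − (44.63) = 19.57 cm.
Lens 2: 1/d_i2 = 1/(39.0) − 1/(19.57) = -0.02546, so d_i2 = -39.28 cm; m₂ = −d_i2/d_o2 = +2.007.
m = m₁·m₂ = (-0.4878)(+2.007) = -0.979.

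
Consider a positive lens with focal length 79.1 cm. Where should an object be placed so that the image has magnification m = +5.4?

64.5 cm

m = −d_i/d_o ⇒ d_i = −m·d_o.
1/f = 1/d_o + 1/d_i = 1/d_o − 1/(m·d_o) = (1 − 1/m)/d_o, so d_o = f(1 − 1/m) = (79.10)(1 − 1/(+5.4)) = 64.5 cm.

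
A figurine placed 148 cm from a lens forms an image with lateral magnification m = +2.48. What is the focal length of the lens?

f = 248 cm (converging)

m = −d_i/d_o ⇒ d_i = −m·d_o = −(+2.48)·(148) = -367.0 cm.
1/f = 1/d_o + 1/d_i = 1/(148) + 1/(-367.0) = 0.004032, so f = 248 cm.
Since f is positive, the lens is converging.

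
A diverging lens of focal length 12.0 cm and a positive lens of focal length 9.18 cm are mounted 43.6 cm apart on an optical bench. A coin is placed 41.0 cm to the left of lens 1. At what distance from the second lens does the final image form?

11.1 cm

Lens 1 is diverging, so f₁ = −12.0 cm.
Lens 1: 1/d_i1 = 1/f₁ − 1/d_o1 = 1/(-12.0) − 1/(41.0) = -0.1077, so d_i1 = -9.283 cm.
The intermediate image is 9.283 cm to the left of lens 1 (virtual), which is 43.6 − (-9.283) = 52.88 cm to the left of lens 2, so d_o2 = +52.88 cm.
Lens 2: 1/d_i2 = 1/f₂ − 1/d_o2 = 1/(9.18) − 1/(52.88) = 0.09002, so d_i2 = 11.1 cm.
The final image is real, 11.1 cm to the right of lens 2 (overall magnification ≈ -0.048).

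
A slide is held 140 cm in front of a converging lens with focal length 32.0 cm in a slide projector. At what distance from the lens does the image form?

Lens equation: 1/s_i = 1/f − 1/s_o = 1/(32.00) − 1/(140) = 0.03125 − 0.007143 = 0.02411, so s_i = 41.5 cm.
The image is real, inverted and reduced, on the far side of the lens.

41.5 cm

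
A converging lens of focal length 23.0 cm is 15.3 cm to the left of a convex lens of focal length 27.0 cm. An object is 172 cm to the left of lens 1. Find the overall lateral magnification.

Lens 1: 1/d_i1 = 1/(23.0) − 1/(172) = 0.03766, so d_i1 = 26.55 cm; m₁ = −d_i1/d_o1 = -0.1544.
d_o2 = 15.3 − (26.55) = -11.25 cm (virtual object).
Lens 2: 1/d_i2 = 1/(27.0) − 1/(-11.25) = 0.1259, so d_i2 = 7.941 cm; m₂ = −d_i2/d_o2 = +0.7059.
m = m₁·m₂ = (-0.1544)(+0.7059) = -0.109.

m = -0.109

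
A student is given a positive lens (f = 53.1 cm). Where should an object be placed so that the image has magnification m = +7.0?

45.5 cm

m = −d_i/d_o ⇒ d_i = −m·d_o.
1/f = 1/d_o + 1/d_i = 1/d_o − 1/(m·d_o) = (1 − 1/m)/d_o, so d_o = f(1 − 1/m) = (53.10)(1 − 1/(+7.0)) = 45.5 cm.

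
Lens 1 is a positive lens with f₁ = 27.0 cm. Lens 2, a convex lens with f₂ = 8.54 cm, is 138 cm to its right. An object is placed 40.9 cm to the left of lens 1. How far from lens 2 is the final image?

Lens 1: 1/d_i1 = 1/f₁ − 1/d_o1 = 1/(27.0) − 1/(40.9) = 0.01259, so d_i1 = 79.45 cm.
The intermediate image is 79.45 cm to the right of lens 1, which is 138 − (79.45) = 58.55 cm to the left of lens 2, so d_o2 = +58.55 cm.
Lens 2: 1/d_i2 = 1/f₂ − 1/d_o2 = 1/(8.54) − 1/(58.55) = 0.1000, so d_i2 = 10.00 cm.
The final image is real, 10.00 cm to the right of lens 2 (overall magnification ≈ 0.33).

10.00 cm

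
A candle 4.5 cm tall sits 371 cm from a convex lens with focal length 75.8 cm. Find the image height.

1/d_i = 1/f − 1/d_o = 1/(75.80) − 1/(371) = 0.01050, so d_i = 95.26 cm.
m = −d_i/d_o = -0.2568.
|h_i| = |m|·h_o = 0.2568 × 4.5 = 1.16 cm. The image is real, inverted and reduced, on the far side of the lens.

1.16 cm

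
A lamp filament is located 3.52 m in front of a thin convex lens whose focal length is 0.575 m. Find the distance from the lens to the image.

0.687 m

Thin-lens equation: 1/v = 1/f − 1/u = 1/(0.5750) − 1/(3.52) = 1.739 − 0.2841 = 1.455, so v = 0.687 m.
The image is real, inverted and reduced, on the far side of the lens.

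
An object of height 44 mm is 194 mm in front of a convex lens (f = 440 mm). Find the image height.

1/d_i = 1/f − 1/d_o = 1/(440.0) − 1/(194) = -0.002882, so d_i = -347.0 mm.
m = −d_i/d_o = +1.789.
|h_i| = |m|·h_o = 1.789 × 44 = 78.7 mm. The image is virtual, upright and enlarged, on the same side as the object.

78.7 mm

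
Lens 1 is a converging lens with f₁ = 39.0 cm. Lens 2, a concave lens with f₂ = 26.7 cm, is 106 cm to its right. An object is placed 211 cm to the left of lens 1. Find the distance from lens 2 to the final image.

Lens 1: 1/d_i1 = 1/f₁ − 1/d_o1 = 1/(39.0) − 1/(211) = 0.02090, so d_i1 = 47.84 cm.
The intermediate image is 47.84 cm to the right of lens 1, which is 106 − (47.84) = 58.16 cm to the left of lens 2, so d_o2 = +58.16 cm.
Lens 2 is diverging, so f₂ = −26.7 cm.
Lens 2: 1/d_i2 = 1/f₂ − 1/d_o2 = 1/(-26.7) − 1/(58.16) = -0.05465, so d_i2 = -18.3 cm.
The final image is virtual, 18.3 cm to the left of lens 2 (overall magnification ≈ -0.071).

18.3 cm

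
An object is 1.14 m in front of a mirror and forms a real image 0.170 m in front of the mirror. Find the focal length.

f = 0.148 m (concave)

Real image ⇒ d_i = +0.170 m.
1/f = 1/d_o + 1/d_i = 1/(1.14) + 1/(0.170) = 6.760, so f = 0.148 m.
Since f is positive, the mirror is concave.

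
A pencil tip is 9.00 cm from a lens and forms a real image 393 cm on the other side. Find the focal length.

f = 8.80 cm (converging)

Real image ⇒ d_i = +393 cm.
1/f = 1/d_o + 1/d_i = 1/(9.00) + 1/(393) = 0.1137, so f = 8.80 cm.
Since f is positive, the lens is converging.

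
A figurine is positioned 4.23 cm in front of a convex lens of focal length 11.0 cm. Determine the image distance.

Thin-lens equation: 1/s_i = 1/f − 1/s_o = 1/(11.00) − 1/(4.23) = 0.09091 − 0.2364 = -0.1455, so s_i = -6.87 cm.
The image is virtual, upright and enlarged, on the same side as the object.

6.87 cm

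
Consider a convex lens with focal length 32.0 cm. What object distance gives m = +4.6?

m = −d_i/d_o ⇒ d_i = −m·d_o.
1/f = 1/d_o + 1/d_i = 1/d_o − 1/(m·d_o) = (1 − 1/m)/d_o, so d_o = f(1 − 1/m) = (32.00)(1 − 1/(+4.6)) = 25.0 cm.

25.0 cm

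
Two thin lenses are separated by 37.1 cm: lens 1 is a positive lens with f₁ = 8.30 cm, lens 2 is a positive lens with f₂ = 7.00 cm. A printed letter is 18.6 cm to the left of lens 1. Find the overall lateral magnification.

Lens 1: 1/d_i1 = 1/(8.30) − 1/(18.6) = 0.06672, so d_i1 = 14.99 cm; m₁ = −d_i1/d_o1 = -0.8059.
d_o2 = 37.1 − (14.99) = 22.11 cm.
Lens 2: 1/d_i2 = 1/(7.00) − 1/(22.11) = 0.09763, so d_i2 = 10.24 cm; m₂ = −d_i2/d_o2 = -0.4633.
m = m₁·m₂ = (-0.8059)(-0.4633) = +0.373.

m = +0.373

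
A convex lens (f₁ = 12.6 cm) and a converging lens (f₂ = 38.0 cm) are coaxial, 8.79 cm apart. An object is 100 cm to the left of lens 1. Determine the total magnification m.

Lens 1: 1/d_i1 = 1/(12.6) − 1/(100) = 0.06937, so d_i1 = 14.42 cm; m₁ = −d_i1/d_o1 = -0.1442.
d_o2 = 8.79 − (14.42) = -5.630 cm (virtual object).
Lens 2: 1/d_i2 = 1/(38.0) − 1/(-5.630) = 0.2039, so d_i2 = 4.904 cm; m₂ = −d_i2/d_o2 = +0.8710.
m = m₁·m₂ = (-0.1442)(+0.8710) = -0.126.

m = -0.126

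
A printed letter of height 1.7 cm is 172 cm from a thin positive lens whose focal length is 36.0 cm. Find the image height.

1/d_i = 1/f − 1/d_o = 1/(36.00) − 1/(172) = 0.02196, so d_i = 45.53 cm.
m = −d_i/d_o = -0.2647.
|h_i| = |m|·h_o = 0.2647 × 1.7 = 0.450 cm. The image is real, inverted and reduced, on the far side of the lens.

0.450 cm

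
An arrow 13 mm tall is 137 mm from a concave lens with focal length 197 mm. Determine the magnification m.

For a concave lens, f = -197 mm.
1/d_i = 1/f − 1/d_o = 1/(-197.0) − 1/(137) = -0.01238, so d_i = -80.81 mm.
m = −d_i/d_o = −(-80.81)/(137) = +0.590.
The image is virtual, upright and reduced, on the same side as the object.

m = +0.590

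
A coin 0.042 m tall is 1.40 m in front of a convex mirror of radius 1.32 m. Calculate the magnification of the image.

m = +0.320

f = R/2 = 1.32/2 = 0.6600 m; for a convex mirror, f = -0.6600 m.
1/d_i = 1/f − 1/d_o = 1/(-0.6600) − 1/(1.40) = -2.229, so d_i = -0.4485 m.
m = −d_i/d_o = −(-0.4485)/(1.40) = +0.320.
The image is virtual, upright and reduced, behind the mirror.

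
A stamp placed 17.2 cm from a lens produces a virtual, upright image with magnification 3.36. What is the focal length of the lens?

m = −d_i/d_o ⇒ d_i = −m·d_o = −(+3.36)·(17.2) = -57.79 cm.
1/f = 1/d_o + 1/d_i = 1/(17.2) + 1/(-57.79) = 0.04084, so f = 24.5 cm.
Since f is positive, the lens is converging.

f = 24.5 cm (converging)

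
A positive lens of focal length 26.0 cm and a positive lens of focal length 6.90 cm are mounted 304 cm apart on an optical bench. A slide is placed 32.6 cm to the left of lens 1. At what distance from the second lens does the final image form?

7.18 cm

Lens 1: 1/d_i1 = 1/f₁ − 1/d_o1 = 1/(26.0) − 1/(32.6) = 0.007787, so d_i1 = 128.4 cm.
The intermediate image is 128.4 cm to the right of lens 1, which is 304 − (128.4) = 175.6 cm to the left of lens 2, so d_o2 = +175.6 cm.
Lens 2: 1/d_i2 = 1/f₂ − 1/d_o2 = 1/(6.90) − 1/(175.6) = 0.1392, so d_i2 = 7.18 cm.
The final image is real, 7.18 cm to the right of lens 2 (overall magnification ≈ 0.16).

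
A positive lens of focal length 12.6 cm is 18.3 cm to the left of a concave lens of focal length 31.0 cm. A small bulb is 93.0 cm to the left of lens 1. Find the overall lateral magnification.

m = -0.140

Lens 1: 1/d_i1 = 1/(12.6) − 1/(93.0) = 0.06861, so d_i1 = 14.57 cm; m₁ = −d_i1/d_o1 = -0.1567.
d_o2 = 18.3 − (14.57) = 3.730 cm.
f₂ = −31.0 cm (diverging).
Lens 2: 1/d_i2 = 1/(-31.0) − 1/(3.730) = -0.3004, so d_i2 = -3.329 cm; m₂ = −d_i2/d_o2 = +0.8926.
m = m₁·m₂ = (-0.1567)(+0.8926) = -0.140.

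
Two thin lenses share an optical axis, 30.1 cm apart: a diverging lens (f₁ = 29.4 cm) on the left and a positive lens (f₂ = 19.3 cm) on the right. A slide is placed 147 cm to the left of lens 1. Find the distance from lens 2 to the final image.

Lens 1 is diverging, so f₁ = −29.4 cm.
Lens 1: 1/d_i1 = 1/f₁ − 1/d_o1 = 1/(-29.4) − 1/(147) = -0.04082, so d_i1 = -24.50 cm.
The intermediate image is 24.50 cm to the left of lens 1 (virtual), which is 30.1 − (-24.50) = 54.60 cm to the left of lens 2, so d_o2 = +54.60 cm.
Lens 2: 1/d_i2 = 1/f₂ − 1/d_o2 = 1/(19.3) − 1/(54.60) = 0.03350, so d_i2 = 29.9 cm.
The final image is real, 29.9 cm to the right of lens 2 (overall magnification ≈ -0.091).

29.9 cm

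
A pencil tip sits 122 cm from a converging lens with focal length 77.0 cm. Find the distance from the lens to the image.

209 cm

Lens equation: 1/s_i = 1/f − 1/s_o = 1/(77.00) − 1/(122) = 0.01299 − 0.008197 = 0.004790, so s_i = 209 cm.
The image is real, inverted and enlarged, on the far side of the lens.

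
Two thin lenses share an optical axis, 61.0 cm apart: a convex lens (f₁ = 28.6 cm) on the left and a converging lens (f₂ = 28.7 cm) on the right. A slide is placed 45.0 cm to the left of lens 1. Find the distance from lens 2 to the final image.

Lens 1: 1/d_i1 = 1/f₁ − 1/d_o1 = 1/(28.6) − 1/(45.0) = 0.01274, so d_i1 = 78.48 cm.
The intermediate image is 78.48 cm to the right of lens 1, which lies 17.48 cm to the right of lens 2 — a virtual object — so d_o2 = −17.48 cm.
Lens 2: 1/d_i2 = 1/f₂ − 1/d_o2 = 1/(28.7) − 1/(-17.48) = 0.09205, so d_i2 = 10.9 cm.
The final image is real, 10.9 cm to the right of lens 2 (overall magnification ≈ -1.1).

10.9 cm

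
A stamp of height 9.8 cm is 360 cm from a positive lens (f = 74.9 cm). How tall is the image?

2.57 cm

1/d_i = 1/f − 1/d_o = 1/(74.90) − 1/(360) = 0.01057, so d_i = 94.58 cm.
m = −d_i/d_o = -0.2627.
|h_i| = |m|·h_o = 0.2627 × 9.8 = 2.57 cm. The image is real, inverted and reduced, on the far side of the lens.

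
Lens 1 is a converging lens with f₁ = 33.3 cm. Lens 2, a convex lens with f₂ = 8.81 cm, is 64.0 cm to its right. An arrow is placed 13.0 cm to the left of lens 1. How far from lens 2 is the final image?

9.82 cm

Lens 1: 1/d_i1 = 1/f₁ − 1/d_o1 = 1/(33.3) − 1/(13.0) = -0.04689, so d_i1 = -21.33 cm.
The intermediate image is 21.33 cm to the left of lens 1 (virtual), which is 64.0 − (-21.33) = 85.33 cm to the left of lens 2, so d_o2 = +85.33 cm.
Lens 2: 1/d_i2 = 1/f₂ − 1/d_o2 = 1/(8.81) − 1/(85.33) = 0.1018, so d_i2 = 9.82 cm.
The final image is real, 9.82 cm to the right of lens 2 (overall magnification ≈ -0.19).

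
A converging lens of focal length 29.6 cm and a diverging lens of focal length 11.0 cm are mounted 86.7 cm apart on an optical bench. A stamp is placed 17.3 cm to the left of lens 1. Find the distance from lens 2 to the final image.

Lens 1: 1/d_i1 = 1/f₁ − 1/d_o1 = 1/(29.6) − 1/(17.3) = -0.02402, so d_i1 = -41.63 cm.
The intermediate image is 41.63 cm to the left of lens 1 (virtual), which is 86.7 − (-41.63) = 128.3 cm to the left of lens 2, so d_o2 = +128.3 cm.
Lens 2 is diverging, so f₂ = −11.0 cm.
Lens 2: 1/d_i2 = 1/f₂ − 1/d_o2 = 1/(-11.0) − 1/(128.3) = -0.09870, so d_i2 = -10.1 cm.
The final image is virtual, 10.1 cm to the left of lens 2 (overall magnification ≈ 0.19).

10.1 cm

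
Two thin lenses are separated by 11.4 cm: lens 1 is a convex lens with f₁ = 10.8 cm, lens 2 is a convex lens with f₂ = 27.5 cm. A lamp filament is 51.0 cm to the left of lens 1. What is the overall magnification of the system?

m = -0.248

Lens 1: 1/d_i1 = 1/(10.8) − 1/(51.0) = 0.07298, so d_i1 = 13.70 cm; m₁ = −d_i1/d_o1 = -0.2686.
d_o2 = 11.4 − (13.70) = -2.300 cm (virtual object).
Lens 2: 1/d_i2 = 1/(27.5) − 1/(-2.300) = 0.4711, so d_i2 = 2.122 cm; m₂ = −d_i2/d_o2 = +0.9228.
m = m₁·m₂ = (-0.2686)(+0.9228) = -0.248.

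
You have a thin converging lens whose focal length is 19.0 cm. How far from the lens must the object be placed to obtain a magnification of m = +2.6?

m = −d_i/d_o ⇒ d_i = −m·d_o.
1/f = 1/d_o + 1/d_i = 1/d_o − 1/(m·d_o) = (1 − 1/m)/d_o, so d_o = f(1 − 1/m) = (19.00)(1 − 1/(+2.6)) = 11.7 cm.

11.7 cm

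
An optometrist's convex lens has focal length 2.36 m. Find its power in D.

P = +0.424 D

P = 1/f = 1/(2.36 m) = +0.424 D.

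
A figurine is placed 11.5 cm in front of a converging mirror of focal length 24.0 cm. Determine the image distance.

22.1 cm

Mirror equation: 1/s_i = 1/f − 1/s_o = 1/(24.00) − 1/(11.5) = 0.04167 − 0.08696 = -0.04529, so s_i = -22.1 cm.
The image is virtual, upright and enlarged, behind the mirror.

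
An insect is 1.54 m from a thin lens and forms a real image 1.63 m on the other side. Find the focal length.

Real image ⇒ d_i = +1.63 m.
1/f = 1/d_o + 1/d_i = 1/(1.54) + 1/(1.63) = 1.263, so f = 0.792 m.
Since f is positive, the thin lens is converging.

f = 0.792 m (converging)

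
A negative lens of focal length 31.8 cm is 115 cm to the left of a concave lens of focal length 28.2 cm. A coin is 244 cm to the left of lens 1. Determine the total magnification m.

f₁ = −31.8 cm (diverging).
Lens 1: 1/d_i1 = 1/(-31.8) − 1/(244) = -0.03554, so d_i1 = -28.13 cm; m₁ = −d_i1/d_o1 = +0.1153.
d_o2 = 115 − (-28.13) = 143.1 cm.
f₂ = −28.2 cm (diverging).
Lens 2: 1/d_i2 = 1/(-28.2) − 1/(143.1) = -0.04245, so d_i2 = -23.56 cm; m₂ = −d_i2/d_o2 = +0.1646.
m = m₁·m₂ = (+0.1153)(+0.1646) = +0.0190.

m = +0.0190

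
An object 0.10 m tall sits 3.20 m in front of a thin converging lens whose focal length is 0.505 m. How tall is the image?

0.0187 m

1/d_i = 1/f − 1/d_o = 1/(0.5050) − 1/(3.20) = 1.668, so d_i = 0.5996 m.
m = −d_i/d_o = -0.1874.
|h_i| = |m|·h_o = 0.1874 × 0.10 = 0.0187 m. The image is real, inverted and reduced, on the far side of the lens.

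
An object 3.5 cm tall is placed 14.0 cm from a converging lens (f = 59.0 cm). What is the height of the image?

1/d_i = 1/f − 1/d_o = 1/(59.00) − 1/(14.0) = -0.05448, so d_i = -18.36 cm.
m = −d_i/d_o = +1.311.
|h_i| = |m|·h_o = 1.311 × 3.5 = 4.59 cm. The image is virtual, upright and enlarged, on the same side as the object.

4.59 cm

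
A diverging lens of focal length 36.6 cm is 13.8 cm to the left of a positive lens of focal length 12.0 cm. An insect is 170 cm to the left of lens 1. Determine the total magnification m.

m = -0.0666

f₁ = −36.6 cm (diverging).
Lens 1: 1/d_i1 = 1/(-36.6) − 1/(170) = -0.03320, so d_i1 = -30.12 cm; m₁ = −d_i1/d_o1 = +0.1772.
d_o2 = 13.8 − (-30.12) = 43.92 cm.
Lens 2: 1/d_i2 = 1/(12.0) − 1/(43.92) = 0.06056, so d_i2 = 16.51 cm; m₂ = −d_i2/d_o2 = -0.3759.
m = m₁·m₂ = (+0.1772)(-0.3759) = -0.0666.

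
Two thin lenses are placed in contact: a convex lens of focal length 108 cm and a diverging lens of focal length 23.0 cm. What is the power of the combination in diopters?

P₁ = 1/f₁ = 1/(1.08 m) = +0.9259 D; P₂ = 1/f₂ = 1/(-0.230 m) = -4.348 D.
For thin lenses in contact, P = P₁ + P₂ = (+0.9259) + (-4.348) = -3.42 D.

P = -3.42 D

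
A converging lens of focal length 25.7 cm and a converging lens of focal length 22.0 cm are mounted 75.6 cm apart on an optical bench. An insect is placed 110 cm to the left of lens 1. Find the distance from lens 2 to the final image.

46.1 cm

Lens 1: 1/d_i1 = 1/f₁ − 1/d_o1 = 1/(25.7) − 1/(110) = 0.02982, so d_i1 = 33.53 cm.
The intermediate image is 33.53 cm to the right of lens 1, which is 75.6 − (33.53) = 42.07 cm to the left of lens 2, so d_o2 = +42.07 cm.
Lens 2: 1/d_i2 = 1/f₂ − 1/d_o2 = 1/(22.0) − 1/(42.07) = 0.02168, so d_i2 = 46.1 cm.
The final image is real, 46.1 cm to the right of lens 2 (overall magnification ≈ 0.33).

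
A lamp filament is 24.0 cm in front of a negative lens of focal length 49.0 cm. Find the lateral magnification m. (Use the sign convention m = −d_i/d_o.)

For a negative lens, f = -49.0 cm.
1/d_i = 1/f − 1/d_o = 1/(-49.00) − 1/(24.0) = -0.06207, so d_i = -16.11 cm.
m = −d_i/d_o = −(-16.11)/(24.0) = +0.671.
The image is virtual, upright and reduced, on the same side as the object.

m = +0.671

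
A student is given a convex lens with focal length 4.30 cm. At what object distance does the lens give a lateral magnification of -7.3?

m = −d_i/d_o ⇒ d_i = −m·d_o.
1/f = 1/d_o + 1/d_i = 1/d_o − 1/(m·d_o) = (1 − 1/m)/d_o, so d_o = f(1 − 1/m) = (4.300)(1 − 1/(-7.3)) = 4.89 cm.

4.89 cm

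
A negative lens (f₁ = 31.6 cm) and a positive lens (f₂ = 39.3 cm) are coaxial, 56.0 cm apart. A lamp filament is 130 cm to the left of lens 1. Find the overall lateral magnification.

m = -0.182

f₁ = −31.6 cm (diverging).
Lens 1: 1/d_i1 = 1/(-31.6) − 1/(130) = -0.03934, so d_i1 = -25.42 cm; m₁ = −d_i1/d_o1 = +0.1955.
d_o2 = 56.0 − (-25.42) = 81.42 cm.
Lens 2: 1/d_i2 = 1/(39.3) − 1/(81.42) = 0.01316, so d_i2 = 75.97 cm; m₂ = −d_i2/d_o2 = -0.9330.
m = m₁·m₂ = (+0.1955)(-0.9330) = -0.182.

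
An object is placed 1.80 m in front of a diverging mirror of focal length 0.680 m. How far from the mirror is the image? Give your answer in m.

0.494 m

For a diverging mirror, f = -0.680 m.
Mirror equation: 1/s_i = 1/f − 1/s_o = 1/(-0.6800) − 1/(1.80) = -1.471 − 0.5556 = -2.026, so s_i = -0.494 m.
The image is virtual, upright and reduced, behind the mirror.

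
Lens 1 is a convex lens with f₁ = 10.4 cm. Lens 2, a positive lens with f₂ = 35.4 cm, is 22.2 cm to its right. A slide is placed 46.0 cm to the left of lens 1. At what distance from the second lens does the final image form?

Lens 1: 1/d_i1 = 1/f₁ − 1/d_o1 = 1/(10.4) − 1/(46.0) = 0.07441, so d_i1 = 13.44 cm.
The intermediate image is 13.44 cm to the right of lens 1, which is 22.2 − (13.44) = 8.760 cm to the left of lens 2, so d_o2 = +8.760 cm.
Lens 2: 1/d_i2 = 1/f₂ − 1/d_o2 = 1/(35.4) − 1/(8.760) = -0.08591, so d_i2 = -11.6 cm.
The final image is virtual, 11.6 cm to the left of lens 2 (overall magnification ≈ -0.39).

11.6 cm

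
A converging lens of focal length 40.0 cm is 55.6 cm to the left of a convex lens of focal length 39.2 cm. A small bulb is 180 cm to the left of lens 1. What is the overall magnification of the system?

m = -0.320

Lens 1: 1/d_i1 = 1/(40.0) − 1/(180) = 0.01944, so d_i1 = 51.43 cm; m₁ = −d_i1/d_o1 = -0.2857.
d_o2 = 55.6 − (51.43) = 4.170 cm.
Lens 2: 1/d_i2 = 1/(39.2) − 1/(4.170) = -0.2143, so d_i2 = -4.666 cm; m₂ = −d_i2/d_o2 = +1.119.
m = m₁·m₂ = (-0.2857)(+1.119) = -0.320.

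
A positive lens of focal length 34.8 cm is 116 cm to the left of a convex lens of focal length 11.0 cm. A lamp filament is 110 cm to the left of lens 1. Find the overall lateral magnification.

Lens 1: 1/d_i1 = 1/(34.8) − 1/(110) = 0.01964, so d_i1 = 50.90 cm; m₁ = −d_i1/d_o1 = -0.4627.
d_o2 = 116 − (50.90) = 65.10 cm.
Lens 2: 1/d_i2 = 1/(11.0) − 1/(65.10) = 0.07555, so d_i2 = 13.24 cm; m₂ = −d_i2/d_o2 = -0.2033.
m = m₁·m₂ = (-0.4627)(-0.2033) = +0.0941.

m = +0.0941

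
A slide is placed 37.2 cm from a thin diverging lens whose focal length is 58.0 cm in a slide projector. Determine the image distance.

22.7 cm

For a diverging lens, f = -58.0 cm.
Lens equation: 1/d_i = 1/f − 1/d_o = 1/(-58.00) − 1/(37.2) = -0.01724 − 0.02688 = -0.04412, so d_i = -22.7 cm.
The image is virtual, upright and reduced, on the same side as the object.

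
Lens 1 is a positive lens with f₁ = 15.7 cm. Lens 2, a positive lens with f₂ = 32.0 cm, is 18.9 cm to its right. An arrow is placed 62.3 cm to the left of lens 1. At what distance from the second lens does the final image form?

Lens 1: 1/d_i1 = 1/f₁ − 1/d_o1 = 1/(15.7) − 1/(62.3) = 0.04764, so d_i1 = 20.99 cm.
The intermediate image is 20.99 cm to the right of lens 1, which lies 2.090 cm to the right of lens 2 — a virtual object — so d_o2 = −2.090 cm.
Lens 2: 1/d_i2 = 1/f₂ − 1/d_o2 = 1/(32.0) − 1/(-2.090) = 0.5097, so d_i2 = 1.96 cm.
The final image is real, 1.96 cm to the right of lens 2 (overall magnification ≈ -0.32).

1.96 cm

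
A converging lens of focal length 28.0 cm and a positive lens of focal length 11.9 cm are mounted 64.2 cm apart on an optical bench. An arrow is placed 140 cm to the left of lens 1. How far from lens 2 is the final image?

20.1 cm

Lens 1: 1/d_i1 = 1/f₁ − 1/d_o1 = 1/(28.0) − 1/(140) = 0.02857, so d_i1 = 35.00 cm.
The intermediate image is 35.00 cm to the right of lens 1, which is 64.2 − (35.00) = 29.20 cm to the left of lens 2, so d_o2 = +29.20 cm.
Lens 2: 1/d_i2 = 1/f₂ − 1/d_o2 = 1/(11.9) − 1/(29.20) = 0.04979, so d_i2 = 20.1 cm.
The final image is real, 20.1 cm to the right of lens 2 (overall magnification ≈ 0.17).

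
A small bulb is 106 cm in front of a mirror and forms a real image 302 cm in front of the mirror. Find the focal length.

f = 78.5 cm (concave)

Real image ⇒ d_i = +302 cm.
1/f = 1/d_o + 1/d_i = 1/(106) + 1/(302) = 0.01275, so f = 78.5 cm.
Since f is positive, the mirror is concave.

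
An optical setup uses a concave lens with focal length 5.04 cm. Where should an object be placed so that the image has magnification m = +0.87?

0.753 cm

For a concave lens, f = -5.04 cm.
m = −d_i/d_o ⇒ d_i = −m·d_o.
1/f = 1/d_o + 1/d_i = 1/d_o − 1/(m·d_o) = (1 − 1/m)/d_o, so d_o = f(1 − 1/m) = (-5.040)(1 − 1/(+0.87)) = 0.753 cm.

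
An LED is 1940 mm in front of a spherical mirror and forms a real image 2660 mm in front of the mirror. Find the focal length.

f = 1120 mm (concave)

Real image ⇒ d_i = +2660 mm.
1/f = 1/d_o + 1/d_i = 1/(1940) + 1/(2660) = 0.0008914, so f = 1120 mm.
Since f is positive, the spherical mirror is concave.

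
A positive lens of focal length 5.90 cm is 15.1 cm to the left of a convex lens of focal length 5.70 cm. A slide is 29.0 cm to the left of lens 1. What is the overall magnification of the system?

m = +0.730

Lens 1: 1/d_i1 = 1/(5.90) − 1/(29.0) = 0.1350, so d_i1 = 7.407 cm; m₁ = −d_i1/d_o1 = -0.2554.
d_o2 = 15.1 − (7.407) = 7.693 cm.
Lens 2: 1/d_i2 = 1/(5.70) − 1/(7.693) = 0.04545, so d_i2 = 22.00 cm; m₂ = −d_i2/d_o2 = -2.860.
m = m₁·m₂ = (-0.2554)(-2.860) = +0.730.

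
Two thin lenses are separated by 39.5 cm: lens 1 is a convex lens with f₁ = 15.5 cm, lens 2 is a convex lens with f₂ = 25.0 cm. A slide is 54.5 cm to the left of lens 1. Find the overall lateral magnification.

Lens 1: 1/d_i1 = 1/(15.5) − 1/(54.5) = 0.04617, so d_i1 = 21.66 cm; m₁ = −d_i1/d_o1 = -0.3974.
d_o2 = 39.5 − (21.66) = 17.84 cm.
Lens 2: 1/d_i2 = 1/(25.0) − 1/(17.84) = -0.01605, so d_i2 = -62.29 cm; m₂ = −d_i2/d_o2 = +3.492.
m = m₁·m₂ = (-0.3974)(+3.492) = -1.39.

m = -1.39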